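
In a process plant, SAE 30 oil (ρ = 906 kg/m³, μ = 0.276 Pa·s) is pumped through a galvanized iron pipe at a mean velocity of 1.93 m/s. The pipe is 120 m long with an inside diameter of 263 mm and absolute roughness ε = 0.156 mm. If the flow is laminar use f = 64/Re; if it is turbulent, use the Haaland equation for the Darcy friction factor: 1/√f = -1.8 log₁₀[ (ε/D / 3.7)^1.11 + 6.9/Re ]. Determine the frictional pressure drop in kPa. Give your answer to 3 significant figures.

ΔP ≈ 29.6 kPa

Reynolds number Re = ρVD/μ = 906 · 1.93 · 0.263 / 0.276 = 1666.
Re < 2300 → laminar flow, so f = 64/Re = 64/1666 = 0.03841 (the turbulent correlation is not needed).
Darcy-Weisbach: ΔP = f(L/D)(ρV²/2) = 0.03841·(120/0.263)·(906·1.93²/2) = 0.03841·456.3·1687 = 2.957e+04 Pa.
ΔP = 2.957e+04 Pa = 29.6 kPa.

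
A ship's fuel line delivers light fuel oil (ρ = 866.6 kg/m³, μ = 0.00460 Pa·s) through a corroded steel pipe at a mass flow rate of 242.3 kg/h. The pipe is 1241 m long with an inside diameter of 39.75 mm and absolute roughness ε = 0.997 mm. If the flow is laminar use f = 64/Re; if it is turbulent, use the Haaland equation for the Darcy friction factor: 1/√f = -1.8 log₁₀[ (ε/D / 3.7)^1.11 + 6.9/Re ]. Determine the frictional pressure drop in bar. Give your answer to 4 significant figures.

ΔP ≈ 0.07236 bar

ṁ = 242.3 kg/h = 242.3/3600 = 0.06731 kg/s.
A = πD²/4 = π(0.03975)²/4 = 0.001241 m²; mean velocity V = ṁ/(ρA) = 0.06731/(866.6 · 0.001241) = 0.06258 m/s.
Reynolds number Re = ρVD/μ = 866.6 · 0.06258 · 0.03975 / 0.0046 = 468.7.
Re < 2300 → laminar flow, so f = 64/Re = 64/468.7 = 0.1366 (the turbulent correlation is not needed).
Darcy-Weisbach: ΔP = f(L/D)(ρV²/2) = 0.1366·(1241/0.03975)·(866.6·0.06258²/2) = 0.1366·3.122e+04·1.697 = 7236 Pa.
ΔP = 7236 Pa = 0.07236 bar.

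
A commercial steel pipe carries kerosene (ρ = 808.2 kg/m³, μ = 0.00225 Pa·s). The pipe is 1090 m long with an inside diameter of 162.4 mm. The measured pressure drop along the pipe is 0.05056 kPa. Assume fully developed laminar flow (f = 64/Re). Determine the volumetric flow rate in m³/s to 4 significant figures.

Q ≈ 3.520×10^-4 m³/s

For laminar flow, f = 64/Re with Re = ρVD/μ, so Darcy-Weisbach reduces to ΔP = 32μLV/D². Solving for V: V = ΔP·D²/(32μL) = 50.56·(0.1624)²/(32·0.00225·1090) = 0.01699 m/s.
Check: Re = ρVD/μ = 808.2·0.01699·0.1624/0.00225 = 991.2 < 2300, so the laminar assumption holds.
Q = V·A = 0.01699·(π/4·0.1624²) = 0.000352 m³/s = 3.520×10^-4 m³/s.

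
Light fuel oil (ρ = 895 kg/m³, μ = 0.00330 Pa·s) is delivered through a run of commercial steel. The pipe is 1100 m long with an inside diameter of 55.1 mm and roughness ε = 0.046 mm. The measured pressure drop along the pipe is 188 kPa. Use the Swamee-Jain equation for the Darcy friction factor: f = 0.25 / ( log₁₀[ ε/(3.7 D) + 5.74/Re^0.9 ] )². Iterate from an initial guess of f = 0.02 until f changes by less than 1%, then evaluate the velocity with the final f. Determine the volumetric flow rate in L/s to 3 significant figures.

Q ≈ 1.97 L/s

Rearranging Darcy-Weisbach: V = √(2·ΔP·D/(f·L·ρ)). With ε/D = 4.6e-05/0.0551 = 0.000835, iterate starting from f = 0.02:
  f = 0.02 → V = √(2·1.88e+05·0.0551/(0.02·1100·895)) = 1.026 m/s; Re = ρVD/μ = 1.533e+04; f → 0.02936
  f = 0.02936 → V = 0.8467 m/s; Re = 1.265e+04; f → 0.03064
  f = 0.03064 → V = 0.8287 m/s; Re = 1.238e+04; f → 0.0308
Converged (Δf/f < 1%). With the final f = 0.0308: V = √(2·1.88e+05·0.0551/(0.0308·1100·895)) = 0.8266 m/s.
Q = V·A = 0.8266·(π/4·0.0551²) = 0.001971 m³/s = 1.97 L/s.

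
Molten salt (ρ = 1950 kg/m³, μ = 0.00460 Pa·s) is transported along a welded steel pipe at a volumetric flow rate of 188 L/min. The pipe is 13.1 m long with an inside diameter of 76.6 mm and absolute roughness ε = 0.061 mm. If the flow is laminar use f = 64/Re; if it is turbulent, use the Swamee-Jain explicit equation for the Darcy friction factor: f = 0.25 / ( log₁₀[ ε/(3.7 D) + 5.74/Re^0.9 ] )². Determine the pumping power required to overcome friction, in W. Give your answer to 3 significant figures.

Q = 188 L/min = 188/60000 = 0.003133 m³/s.
Cross-sectional area A = πD²/4 = π(0.0766)²/4 = 0.004608 m²; mean velocity V = Q/A = 0.003133/0.004608 = 0.6799 m/s.
Reynolds number Re = ρVD/μ = 1950 · 0.6799 · 0.0766 / 0.0046 = 2.208e+04.
Re > 4000 → turbulent. Relative roughness ε/D = 6.1e-05/0.0766 = 0.000796. Swamee-Jain: f = 0.25/(log₁₀[0.000796/3.7 + 5.74/2.208e+04^0.9])² = 0.25/(log₁₀[0.000215 + 0.000707])² = 0.25/(-3.035)² = 0.02714.
Darcy-Weisbach: ΔP = f(L/D)(ρV²/2) = 0.02714·(13.1/0.0766)·(1950·0.6799²/2) = 0.02714·171·450.7 = 2092 Pa.
Pumping power P = QΔP = 0.003133·2092 = 6.554 W = 6.55 W.

P ≈ 6.55 W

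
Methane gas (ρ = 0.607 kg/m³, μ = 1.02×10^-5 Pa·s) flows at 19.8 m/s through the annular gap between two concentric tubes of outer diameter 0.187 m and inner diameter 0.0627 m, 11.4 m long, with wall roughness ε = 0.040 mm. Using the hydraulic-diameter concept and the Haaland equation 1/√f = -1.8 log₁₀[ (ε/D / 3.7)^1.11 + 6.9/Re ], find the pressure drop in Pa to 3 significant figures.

Hydraulic diameter D_h = 4A/P = D_o - D_i = 0.187 - 0.0627 = 0.1243 m.
Re = ρVD_h/μ = 0.607·19.8·0.1243/1.02e-05 = 1.465e+05.
ε/D_h = 4e-05/0.1243 = 0.000322; Haaland gives 1/√f = -1.8 log₁₀[3.11e-05+4.71e-05] = 7.392, so f = 0.0183.
ΔP = f(L/D_h)(ρV²/2) = 0.0183·11.4/0.1243·119 = 199.7 Pa.

ΔP ≈ 200 Pa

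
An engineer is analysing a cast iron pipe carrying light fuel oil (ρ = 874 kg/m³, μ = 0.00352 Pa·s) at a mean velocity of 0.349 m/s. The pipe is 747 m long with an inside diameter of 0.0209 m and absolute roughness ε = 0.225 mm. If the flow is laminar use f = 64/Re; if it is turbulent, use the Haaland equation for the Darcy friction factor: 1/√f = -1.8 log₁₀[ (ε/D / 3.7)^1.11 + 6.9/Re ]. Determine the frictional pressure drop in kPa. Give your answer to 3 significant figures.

ΔP ≈ 67.2 kPa

Reynolds number Re = ρVD/μ = 874 · 0.349 · 0.0209 / 0.00352 = 1811.
Re < 2300 → laminar flow, so f = 64/Re = 64/1811 = 0.03534 (the turbulent correlation is not needed).
Darcy-Weisbach: ΔP = f(L/D)(ρV²/2) = 0.03534·(747/0.0209)·(874·0.349²/2) = 0.03534·3.574e+04·53.23 = 6.723e+04 Pa.
ΔP = 6.723e+04 Pa = 67.2 kPa.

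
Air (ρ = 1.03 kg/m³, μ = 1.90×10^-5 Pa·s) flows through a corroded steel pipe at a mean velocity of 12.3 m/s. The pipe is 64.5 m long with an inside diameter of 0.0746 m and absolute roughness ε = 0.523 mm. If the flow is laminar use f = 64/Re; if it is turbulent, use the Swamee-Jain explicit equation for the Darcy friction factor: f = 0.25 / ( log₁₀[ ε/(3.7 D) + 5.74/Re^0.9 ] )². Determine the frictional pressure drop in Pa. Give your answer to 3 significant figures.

ΔP ≈ 2400 Pa

Reynolds number Re = ρVD/μ = 1.03 · 12.3 · 0.0746 / 1.9e-05 = 4.974e+04.
Re > 4000 → turbulent. Relative roughness ε/D = 0.000523/0.0746 = 0.00701. Swamee-Jain: f = 0.25/(log₁₀[0.00701/3.7 + 5.74/4.974e+04^0.9])² = 0.25/(log₁₀[0.00189 + 0.00034])² = 0.25/(-2.651)² = 0.03558.
Darcy-Weisbach: ΔP = f(L/D)(ρV²/2) = 0.03558·(64.5/0.0746)·(1.03·12.3²/2) = 0.03558·864.6·77.91 = 2397 Pa.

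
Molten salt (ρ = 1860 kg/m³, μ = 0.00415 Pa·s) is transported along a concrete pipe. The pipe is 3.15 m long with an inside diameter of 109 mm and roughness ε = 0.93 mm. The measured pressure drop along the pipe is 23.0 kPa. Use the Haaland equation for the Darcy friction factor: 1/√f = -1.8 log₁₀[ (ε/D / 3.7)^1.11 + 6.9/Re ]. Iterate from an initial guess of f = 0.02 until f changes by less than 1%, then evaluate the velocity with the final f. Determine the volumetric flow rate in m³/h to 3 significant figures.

Q ≈ 163 m³/h

Rearranging Darcy-Weisbach: V = √(2·ΔP·D/(f·L·ρ)). With ε/D = 0.00093/0.109 = 0.00853, iterate starting from f = 0.02:
  f = 0.02 → V = √(2·2.3e+04·0.109/(0.02·3.15·1860)) = 6.541 m/s; Re = ρVD/μ = 3.196e+05; f → 0.03621
  f = 0.03621 → V = 4.861 m/s; Re = 2.375e+05; f → 0.03628
Converged (Δf/f < 1%). With the final f = 0.03628: V = √(2·2.3e+04·0.109/(0.03628·3.15·1860)) = 4.857 m/s.
Q = V·A = 4.857·(π/4·0.109²) = 0.04532 m³/s = 163 m³/h.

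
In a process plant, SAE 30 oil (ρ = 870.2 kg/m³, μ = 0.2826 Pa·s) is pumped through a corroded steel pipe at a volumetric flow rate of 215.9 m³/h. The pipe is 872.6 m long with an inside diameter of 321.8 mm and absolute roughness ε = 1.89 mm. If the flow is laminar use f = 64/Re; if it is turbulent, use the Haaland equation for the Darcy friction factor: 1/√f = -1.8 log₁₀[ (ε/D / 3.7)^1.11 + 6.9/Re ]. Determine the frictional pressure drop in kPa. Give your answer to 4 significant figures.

Q = 215.9 m³/h = 215.9/3600 = 0.05997 m³/s.
Cross-sectional area A = πD²/4 = π(0.3218)²/4 = 0.08133 m²; mean velocity V = Q/A = 0.05997/0.08133 = 0.7374 m/s.
Reynolds number Re = ρVD/μ = 870.2 · 0.7374 · 0.3218 / 0.283 = 730.7.
Re < 2300 → laminar flow, so f = 64/Re = 64/730.7 = 0.08759 (the turbulent correlation is not needed).
Darcy-Weisbach: ΔP = f(L/D)(ρV²/2) = 0.08759·(872.6/0.3218)·(870.2·0.7374²/2) = 0.08759·2712·236.6 = 5.619e+04 Pa.
ΔP = 5.619e+04 Pa = 56.19 kPa.

ΔP ≈ 56.19 kPa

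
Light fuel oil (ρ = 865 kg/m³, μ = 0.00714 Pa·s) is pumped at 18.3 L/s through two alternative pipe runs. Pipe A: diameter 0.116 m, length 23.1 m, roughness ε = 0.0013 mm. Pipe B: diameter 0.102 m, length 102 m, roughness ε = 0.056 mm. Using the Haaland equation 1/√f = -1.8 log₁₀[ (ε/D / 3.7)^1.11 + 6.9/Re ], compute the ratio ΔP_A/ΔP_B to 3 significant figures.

Pipe A: V = Q/A = 0.0183/0.01057 = 1.732 m/s; Re = 2.433e+04; ε/D = 1.12e-05; Haaland → f = 0.02454; ΔP_A = f(L/D)(ρV²/2) = 6338 Pa.
Pipe B: V = Q/A = 0.0183/0.008171 = 2.24 m/s; Re = 2.767e+04; ε/D = 0.000549; Haaland → f = 0.02498; ΔP_B = f(L/D)(ρV²/2) = 5.419e+04 Pa.
ΔP_A/ΔP_B = 6338/5.419e+04 = 0.117.

ΔP_A/ΔP_B ≈ 0.117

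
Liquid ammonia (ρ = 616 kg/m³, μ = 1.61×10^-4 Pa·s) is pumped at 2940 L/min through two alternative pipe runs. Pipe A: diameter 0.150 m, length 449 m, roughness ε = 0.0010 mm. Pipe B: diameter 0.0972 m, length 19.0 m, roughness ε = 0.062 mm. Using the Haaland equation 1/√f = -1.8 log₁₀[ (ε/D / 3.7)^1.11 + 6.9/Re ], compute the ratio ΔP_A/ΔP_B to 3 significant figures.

ΔP_A/ΔP_B ≈ 1.65

Pipe A: V = Q/A = 0.049/0.01767 = 2.773 m/s; Re = 1.591e+06; ε/D = 6.67e-06; Haaland → f = 0.01089; ΔP_A = f(L/D)(ρV²/2) = 7.722e+04 Pa.
Pipe B: V = Q/A = 0.049/0.00742 = 6.603 m/s; Re = 2.456e+06; ε/D = 0.000638; Haaland → f = 0.01784; ΔP_B = f(L/D)(ρV²/2) = 4.683e+04 Pa.
ΔP_A/ΔP_B = 7.722e+04/4.683e+04 = 1.65.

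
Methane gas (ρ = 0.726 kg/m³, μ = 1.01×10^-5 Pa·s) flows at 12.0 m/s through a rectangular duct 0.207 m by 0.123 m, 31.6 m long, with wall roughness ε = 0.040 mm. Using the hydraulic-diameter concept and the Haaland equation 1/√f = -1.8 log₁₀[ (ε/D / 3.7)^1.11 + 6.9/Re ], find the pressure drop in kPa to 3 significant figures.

Hydraulic diameter D_h = 4A/P = 4·(0.207·0.123)/(2·(0.207+0.123)) = 0.1018/0.66 = 0.1543 m.
Re = ρVD_h/μ = 0.726·12·0.1543/1.01e-05 = 1.331e+05.
ε/D_h = 4e-05/0.1543 = 0.000259; Haaland gives 1/√f = -1.8 log₁₀[2.45e-05+5.18e-05] = 7.411, so f = 0.01821.
ΔP = f(L/D_h)(ρV²/2) = 0.01821·31.6/0.1543·52.27 = 194.9 Pa.
ΔP = 0.195 kPa.

ΔP ≈ 0.195 kPa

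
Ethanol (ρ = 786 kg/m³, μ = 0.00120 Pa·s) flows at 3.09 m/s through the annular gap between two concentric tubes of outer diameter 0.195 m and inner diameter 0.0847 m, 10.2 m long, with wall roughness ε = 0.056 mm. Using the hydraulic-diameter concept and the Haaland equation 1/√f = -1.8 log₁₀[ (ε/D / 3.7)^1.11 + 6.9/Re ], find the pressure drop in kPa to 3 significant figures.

ΔP ≈ 6.42 kPa

Hydraulic diameter D_h = 4A/P = D_o - D_i = 0.195 - 0.0847 = 0.1103 m.
Re = ρVD_h/μ = 786·3.09·0.1103/0.0012 = 2.232e+05.
ε/D_h = 5.6e-05/0.1103 = 0.000508; Haaland gives 1/√f = -1.8 log₁₀[5.16e-05+3.09e-05] = 7.35, so f = 0.01851.
ΔP = f(L/D_h)(ρV²/2) = 0.01851·10.2/0.1103·3752 = 6423 Pa.
ΔP = 6.42 kPa.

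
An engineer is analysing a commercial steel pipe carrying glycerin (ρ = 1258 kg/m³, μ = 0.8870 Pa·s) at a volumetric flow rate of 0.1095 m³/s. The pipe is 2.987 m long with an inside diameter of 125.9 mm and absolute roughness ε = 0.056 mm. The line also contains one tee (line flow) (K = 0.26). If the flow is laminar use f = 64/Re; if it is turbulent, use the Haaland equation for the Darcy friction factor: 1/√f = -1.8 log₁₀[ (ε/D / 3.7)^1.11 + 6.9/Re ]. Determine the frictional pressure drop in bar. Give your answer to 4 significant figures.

ΔP ≈ 0.5970 bar

Cross-sectional area A = πD²/4 = π(0.1259)²/4 = 0.01245 m²; mean velocity V = Q/A = 0.1095/0.01245 = 8.796 m/s.
Reynolds number Re = ρVD/μ = 1258 · 8.796 · 0.1259 / 0.887 = 1571.
Re < 2300 → laminar flow, so f = 64/Re = 64/1571 = 0.04075 (the turbulent correlation is not needed).
Total minor-loss coefficient ΣK = 1·0.26 = 0.26.
ΔP = [f·L/D + ΣK]·(ρV²/2) = [0.04075·2.987/0.1259 + 0.26]·(1258·8.796²/2) = [0.9668 + 0.26]·4.866e+04 = 5.97e+04 Pa.
ΔP = 5.97e+04 Pa = 0.5970 bar.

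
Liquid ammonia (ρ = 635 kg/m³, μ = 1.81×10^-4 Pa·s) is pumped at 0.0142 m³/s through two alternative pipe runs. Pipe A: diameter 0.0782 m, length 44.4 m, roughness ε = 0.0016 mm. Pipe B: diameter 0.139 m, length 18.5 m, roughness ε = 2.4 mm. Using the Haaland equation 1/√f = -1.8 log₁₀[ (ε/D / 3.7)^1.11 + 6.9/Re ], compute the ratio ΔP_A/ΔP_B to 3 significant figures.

Pipe A: V = Q/A = 0.0142/0.004803 = 2.957 m/s; Re = 8.111e+05; ε/D = 2.05e-05; Haaland → f = 0.01234; ΔP_A = f(L/D)(ρV²/2) = 1.944e+04 Pa.
Pipe B: V = Q/A = 0.0142/0.01517 = 0.9358 m/s; Re = 4.563e+05; ε/D = 0.0173; Haaland → f = 0.04619; ΔP_B = f(L/D)(ρV²/2) = 1709 Pa.
ΔP_A/ΔP_B = 1.944e+04/1709 = 11.4.

ΔP_A/ΔP_B ≈ 11.4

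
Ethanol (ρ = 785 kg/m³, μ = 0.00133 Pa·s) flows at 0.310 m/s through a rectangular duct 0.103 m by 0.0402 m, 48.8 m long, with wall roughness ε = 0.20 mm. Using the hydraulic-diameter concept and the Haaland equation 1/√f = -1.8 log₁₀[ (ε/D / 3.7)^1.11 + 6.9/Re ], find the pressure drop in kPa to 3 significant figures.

Hydraulic diameter D_h = 4A/P = 4·(0.103·0.0402)/(2·(0.103+0.0402)) = 0.01656/0.2864 = 0.05783 m.
Re = ρVD_h/μ = 785·0.31·0.05783/0.00133 = 1.058e+04.
ε/D_h = 0.0002/0.05783 = 0.00346; Haaland gives 1/√f = -1.8 log₁₀[0.000434+0.000652] = 5.335, so f = 0.03513.
ΔP = f(L/D_h)(ρV²/2) = 0.03513·48.8/0.05783·37.72 = 1118 Pa.
ΔP = 1.12 kPa.

ΔP ≈ 1.12 kPa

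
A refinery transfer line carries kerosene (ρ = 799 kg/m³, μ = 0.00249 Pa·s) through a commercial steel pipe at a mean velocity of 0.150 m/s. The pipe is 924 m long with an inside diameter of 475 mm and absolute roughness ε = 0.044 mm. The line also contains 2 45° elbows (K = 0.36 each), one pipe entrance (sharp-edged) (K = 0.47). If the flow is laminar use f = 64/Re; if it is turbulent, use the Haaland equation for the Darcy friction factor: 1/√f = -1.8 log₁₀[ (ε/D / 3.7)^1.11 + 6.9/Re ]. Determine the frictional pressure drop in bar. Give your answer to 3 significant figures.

Reynolds number Re = ρVD/μ = 799 · 0.15 · 0.475 / 0.00249 = 2.286e+04.
Re > 4000 → turbulent. Relative roughness ε/D = 4.4e-05/0.475 = 9.26e-05. Haaland: 1/√f = -1.8 log₁₀[(9.26e-05/3.7)^1.11 + 6.9/2.286e+04] = -1.8 log₁₀[7.81e-06 + 0.000302] = 6.317, so f = 0.02506.
Total minor-loss coefficient ΣK = 2·0.36 + 1·0.47 = 1.19.
ΔP = [f·L/D + ΣK]·(ρV²/2) = [0.02506·924/0.475 + 1.19]·(799·0.15²/2) = [48.75 + 1.19]·8.989 = 448.9 Pa.
ΔP = 448.9 Pa = 0.00449 bar.

ΔP ≈ 0.00449 bar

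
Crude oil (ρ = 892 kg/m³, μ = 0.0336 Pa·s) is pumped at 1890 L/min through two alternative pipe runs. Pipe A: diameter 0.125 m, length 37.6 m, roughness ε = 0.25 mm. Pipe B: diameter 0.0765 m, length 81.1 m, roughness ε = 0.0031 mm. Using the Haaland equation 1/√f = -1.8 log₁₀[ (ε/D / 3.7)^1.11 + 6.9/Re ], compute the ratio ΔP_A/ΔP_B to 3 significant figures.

Pipe A: V = Q/A = 0.0315/0.01227 = 2.567 m/s; Re = 8518; ε/D = 0.002; Haaland → f = 0.03475; ΔP_A = f(L/D)(ρV²/2) = 3.071e+04 Pa.
Pipe B: V = Q/A = 0.0315/0.004596 = 6.853 m/s; Re = 1.392e+04; ε/D = 4.05e-05; Haaland → f = 0.02831; ΔP_B = f(L/D)(ρV²/2) = 6.286e+05 Pa.
ΔP_A/ΔP_B = 3.071e+04/6.286e+05 = 0.0489.

ΔP_A/ΔP_B ≈ 0.0489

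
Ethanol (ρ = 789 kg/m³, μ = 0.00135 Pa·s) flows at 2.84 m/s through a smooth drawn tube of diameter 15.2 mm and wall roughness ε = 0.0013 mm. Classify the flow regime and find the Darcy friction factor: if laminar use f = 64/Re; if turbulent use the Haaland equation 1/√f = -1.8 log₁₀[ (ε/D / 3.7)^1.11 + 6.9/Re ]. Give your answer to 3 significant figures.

f ≈ 0.0245

Re = ρVD/μ = 789·2.84·0.0152/0.00135 = 2.523e+04.
Re > 4000 → turbulent. ε/D = 1.3e-06/0.0152 = 8.55e-05; Haaland: 1/√f = -1.8 log₁₀[7.14e-06 + 0.000273] = 6.393, so f = 0.02446.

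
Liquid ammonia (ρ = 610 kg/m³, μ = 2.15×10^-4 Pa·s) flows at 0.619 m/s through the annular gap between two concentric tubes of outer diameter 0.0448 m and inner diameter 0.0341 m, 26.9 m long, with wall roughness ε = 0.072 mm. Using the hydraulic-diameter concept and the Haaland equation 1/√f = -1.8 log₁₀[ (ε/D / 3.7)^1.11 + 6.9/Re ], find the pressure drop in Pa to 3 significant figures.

Hydraulic diameter D_h = 4A/P = D_o - D_i = 0.0448 - 0.0341 = 0.0107 m.
Re = ρVD_h/μ = 610·0.619·0.0107/0.000215 = 1.879e+04.
ε/D_h = 7.2e-05/0.0107 = 0.00673; Haaland gives 1/√f = -1.8 log₁₀[0.000908+0.000367] = 5.21, so f = 0.03685.
ΔP = f(L/D_h)(ρV²/2) = 0.03685·26.9/0.0107·116.9 = 1.083e+04 Pa.

ΔP ≈ 10800 Pa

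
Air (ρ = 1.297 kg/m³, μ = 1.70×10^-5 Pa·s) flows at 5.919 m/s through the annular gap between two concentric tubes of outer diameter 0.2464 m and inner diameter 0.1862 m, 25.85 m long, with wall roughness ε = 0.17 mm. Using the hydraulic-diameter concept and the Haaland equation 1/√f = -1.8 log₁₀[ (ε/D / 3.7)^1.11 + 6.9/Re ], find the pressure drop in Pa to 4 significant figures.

ΔP ≈ 290.1 Pa

Hydraulic diameter D_h = 4A/P = D_o - D_i = 0.2464 - 0.1862 = 0.0602 m.
Re = ρVD_h/μ = 1.297·5.919·0.0602/1.7e-05 = 2.719e+04.
ε/D_h = 0.00017/0.0602 = 0.00282; Haaland gives 1/√f = -1.8 log₁₀[0.000347+0.000254] = 5.799, so f = 0.02974.
ΔP = f(L/D_h)(ρV²/2) = 0.02974·25.85/0.0602·22.72 = 290.1 Pa.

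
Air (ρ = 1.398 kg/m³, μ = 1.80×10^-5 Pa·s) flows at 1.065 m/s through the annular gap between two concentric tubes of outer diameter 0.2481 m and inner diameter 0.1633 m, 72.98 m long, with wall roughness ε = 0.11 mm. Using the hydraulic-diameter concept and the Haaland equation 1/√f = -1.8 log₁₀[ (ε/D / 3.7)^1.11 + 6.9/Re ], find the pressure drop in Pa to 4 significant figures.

ΔP ≈ 24.25 Pa

Hydraulic diameter D_h = 4A/P = D_o - D_i = 0.2481 - 0.1633 = 0.0848 m.
Re = ρVD_h/μ = 1.398·1.065·0.0848/1.8e-05 = 7014.
ε/D_h = 0.00011/0.0848 = 0.0013; Haaland gives 1/√f = -1.8 log₁₀[0.000146+0.000984] = 5.305, so f = 0.03554.
ΔP = f(L/D_h)(ρV²/2) = 0.03554·72.98/0.0848·0.7928 = 24.25 Pa.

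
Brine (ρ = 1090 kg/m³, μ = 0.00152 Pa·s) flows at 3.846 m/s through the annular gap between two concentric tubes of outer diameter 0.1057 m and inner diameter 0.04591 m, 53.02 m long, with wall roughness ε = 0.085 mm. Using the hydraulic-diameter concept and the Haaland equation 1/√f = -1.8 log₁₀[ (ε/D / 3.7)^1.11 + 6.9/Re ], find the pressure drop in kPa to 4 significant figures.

Hydraulic diameter D_h = 4A/P = D_o - D_i = 0.1057 - 0.04591 = 0.05979 m.
Re = ρVD_h/μ = 1090·3.846·0.05979/0.00152 = 1.649e+05.
ε/D_h = 8.5e-05/0.05979 = 0.00142; Haaland gives 1/√f = -1.8 log₁₀[0.000162+4.18e-05] = 6.644, so f = 0.02265.
ΔP = f(L/D_h)(ρV²/2) = 0.02265·53.02/0.05979·8061 = 1.619e+05 Pa.
ΔP = 161.9 kPa.

ΔP ≈ 161.9 kPa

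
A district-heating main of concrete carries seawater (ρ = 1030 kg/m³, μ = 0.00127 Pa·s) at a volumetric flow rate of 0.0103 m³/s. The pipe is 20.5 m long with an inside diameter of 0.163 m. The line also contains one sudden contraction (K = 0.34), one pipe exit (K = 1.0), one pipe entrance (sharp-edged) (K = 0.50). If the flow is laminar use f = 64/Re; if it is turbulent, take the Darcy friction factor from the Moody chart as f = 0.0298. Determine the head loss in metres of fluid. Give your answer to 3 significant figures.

h_f ≈ 0.0694 m

Cross-sectional area A = πD²/4 = π(0.163)²/4 = 0.02087 m²; mean velocity V = Q/A = 0.0103/0.02087 = 0.4936 m/s.
Reynolds number Re = ρVD/μ = 1030 · 0.4936 · 0.163 / 0.00127 = 6.525e+04.
Re > 4000 → turbulent; use the Moody-chart value f = 0.0298.
Total minor-loss coefficient ΣK = 1·0.34 + 1·1 + 1·0.5 = 1.84.
ΔP = [f·L/D + ΣK]·(ρV²/2) = [0.0298·20.5/0.163 + 1.84]·(1030·0.4936²/2) = [3.748 + 1.84]·125.5 = 701.1 Pa.
Head loss h_f = ΔP/(ρg) = 701.1/(1030·9.81) = 0.0694 m.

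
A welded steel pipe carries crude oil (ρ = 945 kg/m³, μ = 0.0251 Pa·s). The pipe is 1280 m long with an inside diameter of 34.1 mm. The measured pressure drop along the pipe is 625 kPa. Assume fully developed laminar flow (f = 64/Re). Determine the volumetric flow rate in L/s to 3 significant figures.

For laminar flow, f = 64/Re with Re = ρVD/μ, so Darcy-Weisbach reduces to ΔP = 32μLV/D². Solving for V: V = ΔP·D²/(32μL) = 6.25e+05·(0.0341)²/(32·0.0251·1280) = 0.7069 m/s.
Check: Re = ρVD/μ = 945·0.7069·0.0341/0.0251 = 907.5 < 2300, so the laminar assumption holds.
Q = V·A = 0.7069·(π/4·0.0341²) = 0.0006456 m³/s = 0.646 L/s.

Q ≈ 0.646 L/s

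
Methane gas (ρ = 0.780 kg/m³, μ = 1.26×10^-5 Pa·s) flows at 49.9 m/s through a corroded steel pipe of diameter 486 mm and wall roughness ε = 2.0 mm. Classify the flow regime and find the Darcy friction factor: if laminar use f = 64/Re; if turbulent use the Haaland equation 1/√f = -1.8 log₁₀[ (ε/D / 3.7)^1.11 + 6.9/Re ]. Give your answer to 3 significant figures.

f ≈ 0.0288

Re = ρVD/μ = 0.78·49.9·0.486/1.26e-05 = 1.501e+06.
Re > 4000 → turbulent. ε/D = 0.002/0.486 = 0.00412; Haaland: 1/√f = -1.8 log₁₀[0.000526 + 4.6e-06] = 5.895, so f = 0.02878.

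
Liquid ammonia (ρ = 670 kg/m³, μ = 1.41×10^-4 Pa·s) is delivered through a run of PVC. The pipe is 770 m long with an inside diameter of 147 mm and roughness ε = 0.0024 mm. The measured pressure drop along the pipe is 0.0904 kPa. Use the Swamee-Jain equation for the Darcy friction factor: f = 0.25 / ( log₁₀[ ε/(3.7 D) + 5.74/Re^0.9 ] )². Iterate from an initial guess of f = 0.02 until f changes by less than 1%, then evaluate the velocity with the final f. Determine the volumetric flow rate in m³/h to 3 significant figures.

Rearranging Darcy-Weisbach: V = √(2·ΔP·D/(f·L·ρ)). With ε/D = 2.4e-06/0.147 = 1.63e-05, iterate starting from f = 0.02:
  f = 0.02 → V = √(2·90.4·0.147/(0.02·770·670)) = 0.05075 m/s; Re = ρVD/μ = 3.545e+04; f → 0.02252
  f = 0.02252 → V = 0.04783 m/s; Re = 3.341e+04; f → 0.02284
  f = 0.02284 → V = 0.0475 m/s; Re = 3.318e+04; f → 0.02287
Converged (Δf/f < 1%). With the final f = 0.02287: V = √(2·90.4·0.147/(0.02287·770·670)) = 0.04746 m/s.
Q = V·A = 0.04746·(π/4·0.147²) = 0.0008054 m³/s = 2.90 m³/h.

Q ≈ 2.90 m³/h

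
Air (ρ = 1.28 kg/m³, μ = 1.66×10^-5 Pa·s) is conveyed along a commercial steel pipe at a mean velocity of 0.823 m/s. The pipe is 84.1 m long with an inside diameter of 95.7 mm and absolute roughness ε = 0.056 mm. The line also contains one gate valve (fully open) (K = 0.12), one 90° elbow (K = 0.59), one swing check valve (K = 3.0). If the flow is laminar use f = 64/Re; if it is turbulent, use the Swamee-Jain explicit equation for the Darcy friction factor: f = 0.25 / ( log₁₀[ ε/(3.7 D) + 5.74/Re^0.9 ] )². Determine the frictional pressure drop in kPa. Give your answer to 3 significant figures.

Reynolds number Re = ρVD/μ = 1.28 · 0.823 · 0.0957 / 1.66e-05 = 6073.
Re > 4000 → turbulent. Relative roughness ε/D = 5.6e-05/0.0957 = 0.000585. Swamee-Jain: f = 0.25/(log₁₀[0.000585/3.7 + 5.74/6073^0.9])² = 0.25/(log₁₀[0.000158 + 0.00226])² = 0.25/(-2.617)² = 0.03651.
Total minor-loss coefficient ΣK = 1·0.12 + 1·0.59 + 1·3 = 3.71.
ΔP = [f·L/D + ΣK]·(ρV²/2) = [0.03651·84.1/0.0957 + 3.71]·(1.28·0.823²/2) = [32.08 + 3.71]·0.4335 = 15.52 Pa.
ΔP = 15.52 Pa = 0.0155 kPa.

ΔP ≈ 0.0155 kPa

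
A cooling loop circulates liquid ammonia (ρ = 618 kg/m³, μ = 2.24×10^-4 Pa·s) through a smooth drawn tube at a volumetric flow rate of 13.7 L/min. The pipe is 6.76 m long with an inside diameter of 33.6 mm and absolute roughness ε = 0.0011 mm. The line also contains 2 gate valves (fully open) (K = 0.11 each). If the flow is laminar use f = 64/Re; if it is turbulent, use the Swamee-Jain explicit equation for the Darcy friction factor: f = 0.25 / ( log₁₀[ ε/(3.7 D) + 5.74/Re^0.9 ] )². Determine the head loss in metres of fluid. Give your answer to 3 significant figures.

h_f ≈ 0.0176 m

Q = 13.7 L/min = 13.7/60000 = 0.0002283 m³/s.
Cross-sectional area A = πD²/4 = π(0.0336)²/4 = 0.0008867 m²; mean velocity V = Q/A = 0.0002283/0.0008867 = 0.2575 m/s.
Reynolds number Re = ρVD/μ = 618 · 0.2575 · 0.0336 / 0.000224 = 2.387e+04.
Re > 4000 → turbulent. Relative roughness ε/D = 1.1e-06/0.0336 = 3.27e-05. Swamee-Jain: f = 0.25/(log₁₀[3.27e-05/3.7 + 5.74/2.387e+04^0.9])² = 0.25/(log₁₀[8.85e-06 + 0.000659])² = 0.25/(-3.175)² = 0.02479.
Total minor-loss coefficient ΣK = 2·0.11 = 0.22.
ΔP = [f·L/D + ΣK]·(ρV²/2) = [0.02479·6.76/0.0336 + 0.22]·(618·0.2575²/2) = [4.988 + 0.22]·20.49 = 106.7 Pa.
Head loss h_f = ΔP/(ρg) = 106.7/(618·9.81) = 0.0176 m.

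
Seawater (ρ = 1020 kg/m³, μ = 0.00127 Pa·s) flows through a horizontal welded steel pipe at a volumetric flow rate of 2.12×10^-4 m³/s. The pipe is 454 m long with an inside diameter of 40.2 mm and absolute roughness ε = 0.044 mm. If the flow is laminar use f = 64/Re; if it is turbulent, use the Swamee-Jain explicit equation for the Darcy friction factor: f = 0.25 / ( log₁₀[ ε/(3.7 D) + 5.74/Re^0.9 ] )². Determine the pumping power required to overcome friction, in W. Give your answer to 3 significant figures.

Cross-sectional area A = πD²/4 = π(0.0402)²/4 = 0.001269 m²; mean velocity V = Q/A = 0.000212/0.001269 = 0.167 m/s.
Reynolds number Re = ρVD/μ = 1020 · 0.167 · 0.0402 / 0.00127 = 5393.
Re > 4000 → turbulent. Relative roughness ε/D = 4.4e-05/0.0402 = 0.00109. Swamee-Jain: f = 0.25/(log₁₀[0.00109/3.7 + 5.74/5393^0.9])² = 0.25/(log₁₀[0.000296 + 0.00251])² = 0.25/(-2.551)² = 0.0384.
Darcy-Weisbach: ΔP = f(L/D)(ρV²/2) = 0.0384·(454/0.0402)·(1020·0.167²/2) = 0.0384·1.129e+04·14.23 = 6171 Pa.
Pumping power P = QΔP = 0.000212·6171 = 1.308 W = 1.31 W.

P ≈ 1.31 W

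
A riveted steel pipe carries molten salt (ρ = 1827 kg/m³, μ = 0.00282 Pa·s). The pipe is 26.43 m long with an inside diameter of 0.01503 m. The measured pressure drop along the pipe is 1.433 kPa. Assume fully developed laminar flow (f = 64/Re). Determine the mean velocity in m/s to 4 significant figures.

For laminar flow, f = 64/Re with Re = ρVD/μ, so Darcy-Weisbach reduces to ΔP = 32μLV/D². Solving for V: V = ΔP·D²/(32μL) = 1433·(0.01503)²/(32·0.00282·26.43) = 0.1357 m/s.
Check: Re = ρVD/μ = 1827·0.1357·0.01503/0.00282 = 1322 < 2300, so the laminar assumption holds.

V ≈ 0.1357 m/s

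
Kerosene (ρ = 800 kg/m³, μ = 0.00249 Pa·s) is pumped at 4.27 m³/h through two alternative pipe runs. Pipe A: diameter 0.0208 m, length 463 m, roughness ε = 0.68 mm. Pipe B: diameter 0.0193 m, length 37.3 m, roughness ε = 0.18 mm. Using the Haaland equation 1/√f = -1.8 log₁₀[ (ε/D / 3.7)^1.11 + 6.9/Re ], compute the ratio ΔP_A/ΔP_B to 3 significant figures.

Pipe A: V = Q/A = 0.001186/0.0003398 = 3.491 m/s; Re = 2.333e+04; ε/D = 0.0327; Haaland → f = 0.06065; ΔP_A = f(L/D)(ρV²/2) = 6.58e+06 Pa.
Pipe B: V = Q/A = 0.001186/0.0002926 = 4.054 m/s; Re = 2.514e+04; ε/D = 0.00933; Haaland → f = 0.03933; ΔP_B = f(L/D)(ρV²/2) = 4.997e+05 Pa.
ΔP_A/ΔP_B = 6.58e+06/4.997e+05 = 13.2.

ΔP_A/ΔP_B ≈ 13.2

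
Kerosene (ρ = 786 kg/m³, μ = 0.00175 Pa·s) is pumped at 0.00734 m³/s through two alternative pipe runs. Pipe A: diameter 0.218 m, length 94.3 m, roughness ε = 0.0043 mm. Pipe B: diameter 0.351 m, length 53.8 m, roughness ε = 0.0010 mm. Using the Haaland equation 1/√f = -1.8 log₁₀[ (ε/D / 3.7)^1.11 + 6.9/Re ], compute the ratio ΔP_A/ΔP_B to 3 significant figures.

Pipe A: V = Q/A = 0.00734/0.03733 = 0.1966 m/s; Re = 1.925e+04; ε/D = 1.97e-05; Haaland → f = 0.02602; ΔP_A = f(L/D)(ρV²/2) = 171.1 Pa.
Pipe B: V = Q/A = 0.00734/0.09676 = 0.07586 m/s; Re = 1.196e+04; ε/D = 2.85e-06; Haaland → f = 0.02942; ΔP_B = f(L/D)(ρV²/2) = 10.2 Pa.
ΔP_A/ΔP_B = 171.1/10.2 = 16.8.

ΔP_A/ΔP_B ≈ 16.8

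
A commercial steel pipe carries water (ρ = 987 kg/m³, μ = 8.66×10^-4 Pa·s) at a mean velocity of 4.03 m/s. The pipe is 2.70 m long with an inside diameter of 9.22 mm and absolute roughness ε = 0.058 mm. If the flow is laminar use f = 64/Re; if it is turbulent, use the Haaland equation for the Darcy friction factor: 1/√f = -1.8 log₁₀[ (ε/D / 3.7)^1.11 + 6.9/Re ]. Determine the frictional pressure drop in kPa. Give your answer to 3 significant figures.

ΔP ≈ 80.6 kPa

Reynolds number Re = ρVD/μ = 987 · 4.03 · 0.00922 / 0.000866 = 4.235e+04.
Re > 4000 → turbulent. Relative roughness ε/D = 5.8e-05/0.00922 = 0.00629. Haaland: 1/√f = -1.8 log₁₀[(0.00629/3.7)^1.11 + 6.9/4.235e+04] = -1.8 log₁₀[0.000843 + 0.000163] = 5.395, so f = 0.03435.
Darcy-Weisbach: ΔP = f(L/D)(ρV²/2) = 0.03435·(2.7/0.00922)·(987·4.03²/2) = 0.03435·292.8·8015 = 8.063e+04 Pa.
ΔP = 8.063e+04 Pa = 80.6 kPa.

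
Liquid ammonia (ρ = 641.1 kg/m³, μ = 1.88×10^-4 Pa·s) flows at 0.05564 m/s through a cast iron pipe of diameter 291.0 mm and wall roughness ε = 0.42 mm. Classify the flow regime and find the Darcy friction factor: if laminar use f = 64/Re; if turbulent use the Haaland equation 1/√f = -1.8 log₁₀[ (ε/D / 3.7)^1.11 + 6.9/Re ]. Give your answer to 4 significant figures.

Re = ρVD/μ = 641.1·0.05564·0.291/0.000188 = 5.521e+04.
Re > 4000 → turbulent. ε/D = 0.00042/0.291 = 0.00144; Haaland: 1/√f = -1.8 log₁₀[0.000165 + 0.000125] = 6.369, so f = 0.02465.

f ≈ 0.02465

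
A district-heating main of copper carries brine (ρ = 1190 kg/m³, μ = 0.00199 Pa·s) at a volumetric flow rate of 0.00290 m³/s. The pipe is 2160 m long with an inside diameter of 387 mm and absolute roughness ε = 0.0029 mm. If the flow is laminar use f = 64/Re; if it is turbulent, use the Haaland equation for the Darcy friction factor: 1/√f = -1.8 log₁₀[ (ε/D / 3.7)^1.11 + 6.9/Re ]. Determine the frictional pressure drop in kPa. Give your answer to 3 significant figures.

Cross-sectional area A = πD²/4 = π(0.387)²/4 = 0.1176 m²; mean velocity V = Q/A = 0.0029/0.1176 = 0.02465 m/s.
Reynolds number Re = ρVD/μ = 1190 · 0.02465 · 0.387 / 0.00199 = 5705.
Re > 4000 → turbulent. Relative roughness ε/D = 2.9e-06/0.387 = 7.49e-06. Haaland: 1/√f = -1.8 log₁₀[(7.49e-06/3.7)^1.11 + 6.9/5705] = -1.8 log₁₀[4.79e-07 + 0.00121] = 5.251, so f = 0.03627.
Darcy-Weisbach: ΔP = f(L/D)(ρV²/2) = 0.03627·(2160/0.387)·(1190·0.02465²/2) = 0.03627·5581·0.3617 = 73.2 Pa.
ΔP = 73.2 Pa = 0.0732 kPa.

ΔP ≈ 0.0732 kPa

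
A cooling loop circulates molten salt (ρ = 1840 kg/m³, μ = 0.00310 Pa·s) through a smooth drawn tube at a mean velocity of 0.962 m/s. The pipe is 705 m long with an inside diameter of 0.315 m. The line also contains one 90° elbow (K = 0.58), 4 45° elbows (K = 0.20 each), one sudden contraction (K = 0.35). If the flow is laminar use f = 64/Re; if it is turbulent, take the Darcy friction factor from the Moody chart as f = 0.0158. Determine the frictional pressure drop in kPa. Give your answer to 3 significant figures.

Reynolds number Re = ρVD/μ = 1840 · 0.962 · 0.315 / 0.0031 = 1.799e+05.
Re > 4000 → turbulent; use the Moody-chart value f = 0.0158.
Total minor-loss coefficient ΣK = 1·0.58 + 4·0.2 + 1·0.35 = 1.73.
ΔP = [f·L/D + ΣK]·(ρV²/2) = [0.0158·705/0.315 + 1.73]·(1840·0.962²/2) = [35.36 + 1.73]·851.4 = 3.158e+04 Pa.
ΔP = 3.158e+04 Pa = 31.6 kPa.

ΔP ≈ 31.6 kPa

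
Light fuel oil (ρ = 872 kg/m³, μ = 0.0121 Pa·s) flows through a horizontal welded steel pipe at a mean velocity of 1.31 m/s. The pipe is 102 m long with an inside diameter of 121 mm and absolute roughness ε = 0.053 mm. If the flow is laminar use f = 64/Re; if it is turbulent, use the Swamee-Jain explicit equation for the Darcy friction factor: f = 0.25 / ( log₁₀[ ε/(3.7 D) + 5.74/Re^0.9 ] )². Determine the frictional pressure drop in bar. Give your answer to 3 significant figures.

Reynolds number Re = ρVD/μ = 872 · 1.31 · 0.121 / 0.0121 = 1.142e+04.
Re > 4000 → turbulent. Relative roughness ε/D = 5.3e-05/0.121 = 0.000438. Swamee-Jain: f = 0.25/(log₁₀[0.000438/3.7 + 5.74/1.142e+04^0.9])² = 0.25/(log₁₀[0.000118 + 0.00128])² = 0.25/(-2.855)² = 0.03068.
Darcy-Weisbach: ΔP = f(L/D)(ρV²/2) = 0.03068·(102/0.121)·(872·1.31²/2) = 0.03068·843·748.2 = 1.935e+04 Pa.
ΔP = 1.935e+04 Pa = 0.193 bar.

ΔP ≈ 0.193 bar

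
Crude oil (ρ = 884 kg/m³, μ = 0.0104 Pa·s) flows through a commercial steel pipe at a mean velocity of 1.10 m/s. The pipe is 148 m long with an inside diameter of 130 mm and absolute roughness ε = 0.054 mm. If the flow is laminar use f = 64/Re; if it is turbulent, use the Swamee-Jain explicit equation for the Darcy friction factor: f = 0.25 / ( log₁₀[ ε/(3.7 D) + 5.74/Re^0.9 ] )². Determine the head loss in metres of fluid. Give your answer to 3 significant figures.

h_f ≈ 2.12 m

Reynolds number Re = ρVD/μ = 884 · 1.1 · 0.13 / 0.0104 = 1.216e+04.
Re > 4000 → turbulent. Relative roughness ε/D = 5.4e-05/0.13 = 0.000415. Swamee-Jain: f = 0.25/(log₁₀[0.000415/3.7 + 5.74/1.216e+04^0.9])² = 0.25/(log₁₀[0.000112 + 0.00121])² = 0.25/(-2.879)² = 0.03017.
Darcy-Weisbach: ΔP = f(L/D)(ρV²/2) = 0.03017·(148/0.13)·(884·1.1²/2) = 0.03017·1138·534.8 = 1.837e+04 Pa.
Head loss h_f = ΔP/(ρg) = 1.837e+04/(884·9.81) = 2.12 m.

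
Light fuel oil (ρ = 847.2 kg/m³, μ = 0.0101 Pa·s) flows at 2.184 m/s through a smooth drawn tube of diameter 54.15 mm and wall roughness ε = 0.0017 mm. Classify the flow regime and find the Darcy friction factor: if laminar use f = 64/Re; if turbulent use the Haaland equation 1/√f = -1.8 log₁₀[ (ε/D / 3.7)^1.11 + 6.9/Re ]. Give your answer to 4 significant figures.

f ≈ 0.03098

Re = ρVD/μ = 847.2·2.184·0.05415/0.0101 = 9920.
Re > 4000 → turbulent. ε/D = 1.7e-06/0.05415 = 3.14e-05; Haaland: 1/√f = -1.8 log₁₀[2.35e-06 + 0.000696] = 5.681, so f = 0.03098.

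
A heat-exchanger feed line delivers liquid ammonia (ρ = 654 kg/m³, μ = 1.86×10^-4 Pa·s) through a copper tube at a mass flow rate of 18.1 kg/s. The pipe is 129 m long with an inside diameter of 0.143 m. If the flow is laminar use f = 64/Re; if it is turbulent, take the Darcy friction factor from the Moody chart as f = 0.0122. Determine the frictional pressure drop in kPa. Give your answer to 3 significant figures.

A = πD²/4 = π(0.143)²/4 = 0.01606 m²; mean velocity V = ṁ/(ρA) = 18.1/(654 · 0.01606) = 1.723 m/s.
Reynolds number Re = ρVD/μ = 654 · 1.723 · 0.143 / 0.000186 = 8.664e+05.
Re > 4000 → turbulent; use the Moody-chart value f = 0.0122.
Darcy-Weisbach: ΔP = f(L/D)(ρV²/2) = 0.0122·(129/0.143)·(654·1.723²/2) = 0.0122·902.1·971 = 1.069e+04 Pa.
ΔP = 1.069e+04 Pa = 10.7 kPa.

ΔP ≈ 10.7 kPa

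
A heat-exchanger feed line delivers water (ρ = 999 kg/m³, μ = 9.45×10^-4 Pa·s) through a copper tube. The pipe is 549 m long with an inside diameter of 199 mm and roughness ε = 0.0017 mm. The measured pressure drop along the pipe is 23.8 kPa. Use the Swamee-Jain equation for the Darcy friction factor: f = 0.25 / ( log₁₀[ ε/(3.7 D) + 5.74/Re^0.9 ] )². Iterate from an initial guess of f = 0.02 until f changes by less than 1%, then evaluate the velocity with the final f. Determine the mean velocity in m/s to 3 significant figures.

Rearranging Darcy-Weisbach: V = √(2·ΔP·D/(f·L·ρ)). With ε/D = 1.7e-06/0.199 = 8.54e-06, iterate starting from f = 0.02:
  f = 0.02 → V = √(2·2.38e+04·0.199/(0.02·549·999)) = 0.9293 m/s; Re = ρVD/μ = 1.955e+05; f → 0.01568
  f = 0.01568 → V = 1.05 m/s; Re = 2.208e+05; f → 0.01532
  f = 0.01532 → V = 1.062 m/s; Re = 2.234e+05; f → 0.01529
Converged (Δf/f < 1%). With the final f = 0.01529: V = √(2·2.38e+04·0.199/(0.01529·549·999)) = 1.063 m/s.

V ≈ 1.06 m/s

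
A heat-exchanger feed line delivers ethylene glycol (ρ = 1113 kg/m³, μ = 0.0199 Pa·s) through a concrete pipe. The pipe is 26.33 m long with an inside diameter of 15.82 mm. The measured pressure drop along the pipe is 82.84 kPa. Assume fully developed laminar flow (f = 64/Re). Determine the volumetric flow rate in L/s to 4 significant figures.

For laminar flow, f = 64/Re with Re = ρVD/μ, so Darcy-Weisbach reduces to ΔP = 32μLV/D². Solving for V: V = ΔP·D²/(32μL) = 8.284e+04·(0.01582)²/(32·0.0199·26.33) = 1.237 m/s.
Check: Re = ρVD/μ = 1113·1.237·0.01582/0.0199 = 1094 < 2300, so the laminar assumption holds.
Q = V·A = 1.237·(π/4·0.01582²) = 0.0002431 m³/s = 0.2431 L/s.

Q ≈ 0.2431 L/s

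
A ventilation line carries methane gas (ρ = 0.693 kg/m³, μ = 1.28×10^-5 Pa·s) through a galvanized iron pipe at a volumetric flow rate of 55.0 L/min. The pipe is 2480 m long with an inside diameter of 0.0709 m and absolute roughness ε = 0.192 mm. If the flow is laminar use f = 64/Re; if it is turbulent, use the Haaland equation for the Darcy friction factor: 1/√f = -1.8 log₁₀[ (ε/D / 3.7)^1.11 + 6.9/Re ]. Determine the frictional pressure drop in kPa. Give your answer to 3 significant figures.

Q = 55.0 L/min = 55.0/60000 = 0.0009167 m³/s.
Cross-sectional area A = πD²/4 = π(0.0709)²/4 = 0.003948 m²; mean velocity V = Q/A = 0.0009167/0.003948 = 0.2322 m/s.
Reynolds number Re = ρVD/μ = 0.693 · 0.2322 · 0.0709 / 1.28e-05 = 891.2.
Re < 2300 → laminar flow, so f = 64/Re = 64/891.2 = 0.07181 (the turbulent correlation is not needed).
Darcy-Weisbach: ΔP = f(L/D)(ρV²/2) = 0.07181·(2480/0.0709)·(0.693·0.2322²/2) = 0.07181·3.498e+04·0.01868 = 46.92 Pa.
ΔP = 46.92 Pa = 0.0469 kPa.

ΔP ≈ 0.0469 kPa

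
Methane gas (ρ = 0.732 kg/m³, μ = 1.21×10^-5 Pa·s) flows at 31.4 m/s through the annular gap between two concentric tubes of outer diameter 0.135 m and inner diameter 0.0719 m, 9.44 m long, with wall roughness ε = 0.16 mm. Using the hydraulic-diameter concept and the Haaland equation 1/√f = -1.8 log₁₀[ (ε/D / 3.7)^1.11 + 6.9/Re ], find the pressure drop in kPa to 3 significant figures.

ΔP ≈ 1.41 kPa

Hydraulic diameter D_h = 4A/P = D_o - D_i = 0.135 - 0.0719 = 0.0631 m.
Re = ρVD_h/μ = 0.732·31.4·0.0631/1.21e-05 = 1.199e+05.
ε/D_h = 0.00016/0.0631 = 0.00254; Haaland gives 1/√f = -1.8 log₁₀[0.000307+5.76e-05] = 6.188, so f = 0.02612.
ΔP = f(L/D_h)(ρV²/2) = 0.02612·9.44/0.0631·360.9 = 1410 Pa.
ΔP = 1.41 kPa.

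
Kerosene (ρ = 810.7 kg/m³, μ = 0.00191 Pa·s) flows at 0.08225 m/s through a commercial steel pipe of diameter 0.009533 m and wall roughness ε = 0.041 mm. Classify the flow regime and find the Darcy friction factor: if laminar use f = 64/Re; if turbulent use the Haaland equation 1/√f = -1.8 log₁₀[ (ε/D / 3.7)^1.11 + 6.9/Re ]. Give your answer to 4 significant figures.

f ≈ 0.1923

Re = ρVD/μ = 810.7·0.08225·0.009533/0.00191 = 332.8.
Re < 2300 → laminar, so f = 64/Re = 0.1923 (roughness is irrelevant in laminar flow).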